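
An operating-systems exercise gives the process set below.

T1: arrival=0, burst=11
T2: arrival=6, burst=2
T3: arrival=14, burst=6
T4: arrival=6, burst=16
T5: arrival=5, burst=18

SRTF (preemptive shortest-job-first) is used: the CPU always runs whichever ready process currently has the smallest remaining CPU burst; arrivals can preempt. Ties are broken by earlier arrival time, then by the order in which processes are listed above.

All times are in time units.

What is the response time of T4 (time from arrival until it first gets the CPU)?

7

Schedule: | T1 0-6 | T2 6-8 | T1 8-13 | T4 13-14 | T3 14-20 | T4 20-35 | T5 35-53 |
Completion: T1=13  T2=8  T3=20  T4=35  T5=53
Turnaround (C−A): T1=13  T2=2  T3=6  T4=29  T5=48
Response(T4) = first start − arrival = 13 − 6 = 7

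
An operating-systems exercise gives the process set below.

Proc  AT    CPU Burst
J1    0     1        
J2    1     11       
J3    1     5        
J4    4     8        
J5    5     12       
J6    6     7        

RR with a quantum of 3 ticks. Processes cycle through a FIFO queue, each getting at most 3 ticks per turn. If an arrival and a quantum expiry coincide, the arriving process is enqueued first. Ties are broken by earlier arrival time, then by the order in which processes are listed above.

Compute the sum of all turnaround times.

Schedule: | J1 0-1 | J2 1-4 | J3 4-7 | J4 7-10 | J2 10-13 | J5 13-16 | J6 16-19 | J3 19-21 | J4 21-24 | J2 24-27 | J5 27-30 | J6 30-33 | J4 33-35 | J2 35-37 | J5 37-40 | J6 40-41 | J5 41-44 |
Completion: J1=1  J2=37  J3=21  J4=35  J5=44  J6=41
Turnaround = completion − arrival: J1=1, J2=36, J3=20, J4=31, J5=39, J6=35
Total turnaround = 1 + 36 + 20 + 31 + 39 + 35 = 162

162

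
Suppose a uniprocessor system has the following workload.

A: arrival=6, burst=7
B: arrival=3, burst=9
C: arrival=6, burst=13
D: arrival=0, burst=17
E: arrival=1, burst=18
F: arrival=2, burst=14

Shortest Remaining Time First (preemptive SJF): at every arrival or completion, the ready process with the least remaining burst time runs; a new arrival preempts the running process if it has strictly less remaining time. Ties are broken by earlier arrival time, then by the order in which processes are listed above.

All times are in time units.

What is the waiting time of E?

Schedule: | D 0-2 | F 2-3 | B 3-12 | A 12-19 | F 19-32 | C 32-45 | D 45-60 | E 60-78 |
Completion: A=19  B=12  C=45  D=60  E=78  F=32
Turnaround (C−A): A=13  B=9  C=39  D=60  E=77  F=30
Waiting(E) = turnaround − burst = 77 − 18 = 59

59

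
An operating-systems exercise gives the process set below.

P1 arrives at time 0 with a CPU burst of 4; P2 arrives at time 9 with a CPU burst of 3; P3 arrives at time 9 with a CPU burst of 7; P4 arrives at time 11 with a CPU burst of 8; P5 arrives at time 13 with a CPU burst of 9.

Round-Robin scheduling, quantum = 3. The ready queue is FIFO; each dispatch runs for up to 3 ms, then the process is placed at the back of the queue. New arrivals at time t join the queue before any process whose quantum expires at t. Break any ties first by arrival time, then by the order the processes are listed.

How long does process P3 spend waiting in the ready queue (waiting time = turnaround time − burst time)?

15

Gantt: | P1 0-4 | idle 4-9 | P2 9-12 | P3 12-15 | P4 15-18 | P5 18-21 | P3 21-24 | P4 24-27 | P5 27-30 | P3 30-31 | P4 31-33 | P5 33-36 |
Completion: P1=4  P2=12  P3=31  P4=33  P5=36
Turnaround (C−A): P1=4  P2=3  P3=22  P4=22  P5=23
Waiting(P3) = turnaround − burst = 22 − 7 = 15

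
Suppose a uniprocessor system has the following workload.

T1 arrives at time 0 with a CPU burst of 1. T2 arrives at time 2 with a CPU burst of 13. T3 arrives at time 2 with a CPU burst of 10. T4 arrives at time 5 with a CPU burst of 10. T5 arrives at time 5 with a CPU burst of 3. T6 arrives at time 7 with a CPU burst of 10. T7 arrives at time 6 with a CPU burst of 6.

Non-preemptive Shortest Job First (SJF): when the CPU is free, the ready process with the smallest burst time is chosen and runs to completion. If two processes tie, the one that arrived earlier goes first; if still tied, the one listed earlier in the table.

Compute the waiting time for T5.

7

Timeline: | T1 0-1 | idle 1-2 | T3 2-12 | T5 12-15 | T7 15-21 | T4 21-31 | T6 31-41 | T2 41-54 |
Completion: T1=1  T2=54  T3=12  T4=31  T5=15  T6=41  T7=21
Waiting(T5) = turnaround − burst = 10 − 3 = 7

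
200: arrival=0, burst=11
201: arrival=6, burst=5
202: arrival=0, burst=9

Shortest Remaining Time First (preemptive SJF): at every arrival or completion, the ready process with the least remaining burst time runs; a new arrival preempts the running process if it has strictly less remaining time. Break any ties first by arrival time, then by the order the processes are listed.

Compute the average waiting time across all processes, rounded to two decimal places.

Timeline: | 202 0-9 | 201 9-14 | 200 14-25 |
Completion: 200=25  201=14  202=9
Turnaround (C−A): 200=25  201=8  202=9
Waiting times: 200=14, 201=3, 202=0
Average waiting = (14+3+0) / 3 = 17/3 = 5.67

5.67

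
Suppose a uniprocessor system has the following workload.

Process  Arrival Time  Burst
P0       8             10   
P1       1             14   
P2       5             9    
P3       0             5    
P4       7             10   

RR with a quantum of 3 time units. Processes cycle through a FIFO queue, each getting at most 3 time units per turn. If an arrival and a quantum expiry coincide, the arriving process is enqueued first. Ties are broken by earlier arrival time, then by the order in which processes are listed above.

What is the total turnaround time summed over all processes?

163

Gantt: | P3 0-3 | P1 3-6 | P3 6-8 | P2 8-11 | P1 11-14 | P4 14-17 | P0 17-20 | P2 20-23 | P1 23-26 | P4 26-29 | P0 29-32 | P2 32-35 | P1 35-38 | P4 38-41 | P0 41-44 | P1 44-46 | P4 46-47 | P0 47-48 |
Completion: P0=48  P1=46  P2=35  P3=8  P4=47
Turnaround = completion − arrival: P0=40, P1=45, P2=30, P3=8, P4=40
Total turnaround = 40 + 45 + 30 + 8 + 40 = 163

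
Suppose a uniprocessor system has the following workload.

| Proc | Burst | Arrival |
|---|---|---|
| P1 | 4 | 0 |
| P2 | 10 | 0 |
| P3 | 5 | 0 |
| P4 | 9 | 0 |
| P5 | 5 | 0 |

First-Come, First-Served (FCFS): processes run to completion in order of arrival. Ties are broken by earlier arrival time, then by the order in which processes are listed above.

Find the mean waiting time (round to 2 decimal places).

Gantt: | P1 0-4 | P2 4-14 | P3 14-19 | P4 19-28 | P5 28-33 |
Completion: P1=4  P2=14  P3=19  P4=28  P5=33
Waiting times: P1=0, P2=4, P3=14, P4=19, P5=28
Average waiting = (0+4+14+19+28) / 5 = 65/5 = 13.00

13.00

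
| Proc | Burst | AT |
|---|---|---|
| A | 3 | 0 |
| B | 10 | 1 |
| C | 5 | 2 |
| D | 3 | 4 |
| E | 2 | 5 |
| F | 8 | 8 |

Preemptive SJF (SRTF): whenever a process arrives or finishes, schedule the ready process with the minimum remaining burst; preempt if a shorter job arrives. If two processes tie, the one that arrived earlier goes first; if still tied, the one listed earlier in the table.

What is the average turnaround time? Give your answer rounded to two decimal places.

10.67

Gantt: | A 0-3 | C 3-4 | D 4-7 | E 7-9 | C 9-13 | F 13-21 | B 21-31 |
Completion: A=3  B=31  C=13  D=7  E=9  F=21
Turnaround times: A=3, B=30, C=11, D=3, E=4, F=13
Average turnaround = (3+30+11+3+4+13) / 6 = 64/6 = 10.67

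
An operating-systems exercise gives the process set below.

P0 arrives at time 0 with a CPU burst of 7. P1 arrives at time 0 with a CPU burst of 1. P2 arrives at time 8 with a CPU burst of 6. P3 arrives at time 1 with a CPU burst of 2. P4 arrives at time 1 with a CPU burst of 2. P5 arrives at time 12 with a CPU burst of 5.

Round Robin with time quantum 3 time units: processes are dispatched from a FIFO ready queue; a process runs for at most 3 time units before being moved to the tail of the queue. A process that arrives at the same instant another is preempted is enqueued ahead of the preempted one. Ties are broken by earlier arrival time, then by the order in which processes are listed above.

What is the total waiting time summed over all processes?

32

Timeline: | P0 0-3 | P1 3-4 | P3 4-6 | P4 6-8 | P0 8-11 | P2 11-14 | P0 14-15 | P5 15-18 | P2 18-21 | P5 21-23 |
Completion: P0=15  P1=4  P2=21  P3=6  P4=8  P5=23
Waiting = turnaround − burst: P0=8, P1=3, P2=7, P3=3, P4=5, P5=6
Total waiting = 8 + 3 + 7 + 3 + 5 + 6 = 32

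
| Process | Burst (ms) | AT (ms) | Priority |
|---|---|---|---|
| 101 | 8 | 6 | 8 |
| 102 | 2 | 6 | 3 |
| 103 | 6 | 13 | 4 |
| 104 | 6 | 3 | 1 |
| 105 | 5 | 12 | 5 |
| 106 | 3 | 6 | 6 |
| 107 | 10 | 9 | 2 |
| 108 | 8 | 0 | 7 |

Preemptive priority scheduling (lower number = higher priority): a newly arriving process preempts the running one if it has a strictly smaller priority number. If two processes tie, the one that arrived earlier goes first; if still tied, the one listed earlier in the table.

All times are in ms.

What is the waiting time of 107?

Timeline: | 108 0-3 | 104 3-9 | 107 9-19 | 102 19-21 | 103 21-27 | 105 27-32 | 106 32-35 | 108 35-40 | 101 40-48 |
Completion: 101=48  102=21  103=27  104=9  105=32  106=35  107=19  108=40
Turnaround (C−A): 101=42  102=15  103=14  104=6  105=20  106=29  107=10  108=40
Waiting(107) = turnaround − burst = 10 − 10 = 0

0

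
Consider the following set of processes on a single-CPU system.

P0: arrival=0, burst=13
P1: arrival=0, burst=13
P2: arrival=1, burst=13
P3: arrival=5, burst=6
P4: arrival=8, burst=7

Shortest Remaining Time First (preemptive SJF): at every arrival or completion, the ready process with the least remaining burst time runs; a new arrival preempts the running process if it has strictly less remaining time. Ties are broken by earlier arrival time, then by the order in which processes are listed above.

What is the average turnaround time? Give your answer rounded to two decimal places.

Timeline: | P0 0-5 | P3 5-11 | P4 11-18 | P0 18-26 | P1 26-39 | P2 39-52 |
Completion: P0=26  P1=39  P2=52  P3=11  P4=18
Turnaround (C−A): P0=26  P1=39  P2=51  P3=6  P4=10
Turnaround times: P0=26, P1=39, P2=51, P3=6, P4=10
Average turnaround = (26+39+51+6+10) / 5 = 132/5 = 26.40

26.40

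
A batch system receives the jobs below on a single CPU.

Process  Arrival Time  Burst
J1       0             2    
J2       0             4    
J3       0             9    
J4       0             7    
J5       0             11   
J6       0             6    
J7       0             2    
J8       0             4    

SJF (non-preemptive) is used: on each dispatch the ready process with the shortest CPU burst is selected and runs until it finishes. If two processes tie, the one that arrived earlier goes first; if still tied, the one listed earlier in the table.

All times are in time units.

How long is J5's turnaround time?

Gantt: | J1 0-2 | J7 2-4 | J2 4-8 | J8 8-12 | J6 12-18 | J4 18-25 | J3 25-34 | J5 34-45 |
Completion: J1=2  J2=8  J3=34  J4=25  J5=45  J6=18  J7=4  J8=12
Turnaround(J5) = completion − arrival = 45 − 0 = 45

45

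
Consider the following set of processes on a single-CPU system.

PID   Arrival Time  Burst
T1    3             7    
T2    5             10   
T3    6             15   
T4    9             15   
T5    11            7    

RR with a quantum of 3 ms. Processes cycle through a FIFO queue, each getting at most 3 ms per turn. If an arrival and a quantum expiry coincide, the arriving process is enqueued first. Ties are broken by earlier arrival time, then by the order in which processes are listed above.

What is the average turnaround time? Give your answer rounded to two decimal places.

Timeline: | idle 0-3 | T1 3-6 | T2 6-9 | T3 9-12 | T1 12-15 | T4 15-18 | T2 18-21 | T5 21-24 | T3 24-27 | T1 27-28 | T4 28-31 | T2 31-34 | T5 34-37 | T3 37-40 | T4 40-43 | T2 43-44 | T5 44-45 | T3 45-48 | T4 48-51 | T3 51-54 | T4 54-57 |
Completion: T1=28  T2=44  T3=54  T4=57  T5=45
Turnaround (C−A): T1=25  T2=39  T3=48  T4=48  T5=34
Turnaround times: T1=25, T2=39, T3=48, T4=48, T5=34
Average turnaround = (25+39+48+48+34) / 5 = 194/5 = 38.80

38.80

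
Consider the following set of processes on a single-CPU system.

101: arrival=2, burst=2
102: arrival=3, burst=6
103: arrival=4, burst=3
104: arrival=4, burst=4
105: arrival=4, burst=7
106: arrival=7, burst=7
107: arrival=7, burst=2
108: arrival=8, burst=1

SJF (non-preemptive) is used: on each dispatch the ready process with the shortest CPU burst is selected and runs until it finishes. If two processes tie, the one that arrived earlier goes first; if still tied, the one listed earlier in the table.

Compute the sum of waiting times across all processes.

Schedule: | idle 0-2 | 101 2-4 | 103 4-7 | 107 7-9 | 108 9-10 | 104 10-14 | 102 14-20 | 105 20-27 | 106 27-34 |
Completion: 101=4  102=20  103=7  104=14  105=27  106=34  107=9  108=10
Waiting = turnaround − burst: 101=0, 102=11, 103=0, 104=6, 105=16, 106=20, 107=0, 108=1
Total waiting = 0 + 11 + 0 + 6 + 16 + 20 + 0 + 1 = 54

54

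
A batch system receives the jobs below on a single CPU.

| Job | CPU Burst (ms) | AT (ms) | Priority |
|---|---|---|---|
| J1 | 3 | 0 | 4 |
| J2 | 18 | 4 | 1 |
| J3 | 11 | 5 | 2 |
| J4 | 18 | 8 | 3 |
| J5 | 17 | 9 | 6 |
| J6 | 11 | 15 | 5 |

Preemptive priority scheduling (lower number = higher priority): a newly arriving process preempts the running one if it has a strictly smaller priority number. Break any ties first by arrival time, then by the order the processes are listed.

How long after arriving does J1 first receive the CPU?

0

Gantt: | J1 0-3 | idle 3-4 | J2 4-22 | J3 22-33 | J4 33-51 | J6 51-62 | J5 62-79 |
Completion: J1=3  J2=22  J3=33  J4=51  J5=79  J6=62
Response(J1) = first start − arrival = 0 − 0 = 0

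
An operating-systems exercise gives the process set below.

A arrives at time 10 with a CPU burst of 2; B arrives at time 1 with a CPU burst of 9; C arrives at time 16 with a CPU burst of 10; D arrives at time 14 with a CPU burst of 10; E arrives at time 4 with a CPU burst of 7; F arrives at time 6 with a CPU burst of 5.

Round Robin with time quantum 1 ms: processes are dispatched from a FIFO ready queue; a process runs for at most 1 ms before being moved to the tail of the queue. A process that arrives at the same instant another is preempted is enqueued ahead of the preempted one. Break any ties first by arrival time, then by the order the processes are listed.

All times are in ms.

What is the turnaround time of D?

29

Timeline: | idle 0-1 | B 1-4 | E 4-5 | B 5-6 | E 6-7 | F 7-8 | B 8-9 | E 9-10 | F 10-11 | B 11-12 | A 12-13 | E 13-14 | F 14-15 | B 15-16 | A 16-17 | D 17-18 | E 18-19 | F 19-20 | C 20-21 | B 21-22 | D 22-23 | E 23-24 | F 24-25 | C 25-26 | B 26-27 | D 27-28 | E 28-29 | C 29-30 | D 30-31 | C 31-32 | D 32-33 | C 33-34 | D 34-35 | C 35-36 | D 36-37 | C 37-38 | D 38-39 | C 39-40 | D 40-41 | C 41-42 | D 42-43 | C 43-44 |
Completion: A=17  B=27  C=44  D=43  E=29  F=25
Turnaround(D) = completion − arrival = 43 − 14 = 29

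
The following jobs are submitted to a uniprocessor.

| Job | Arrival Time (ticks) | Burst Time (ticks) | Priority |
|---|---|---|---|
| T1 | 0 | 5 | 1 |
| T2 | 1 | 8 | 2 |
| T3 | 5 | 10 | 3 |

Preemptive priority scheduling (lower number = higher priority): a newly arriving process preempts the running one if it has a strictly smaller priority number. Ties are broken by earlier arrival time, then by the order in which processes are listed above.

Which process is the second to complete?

Gantt: | T1 0-5 | T2 5-13 | T3 13-23 |
Completion: T1=5  T2=13  T3=23
Turnaround (C−A): T1=5  T2=12  T3=18
Finish order: T1 → T2 → T3

T2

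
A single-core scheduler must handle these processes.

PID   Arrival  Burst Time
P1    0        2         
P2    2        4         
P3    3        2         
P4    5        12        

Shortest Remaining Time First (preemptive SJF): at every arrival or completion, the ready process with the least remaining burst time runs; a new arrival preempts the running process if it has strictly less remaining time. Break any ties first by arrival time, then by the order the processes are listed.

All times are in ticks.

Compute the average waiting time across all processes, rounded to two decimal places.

Schedule: | P1 0-2 | P2 2-3 | P3 3-5 | P2 5-8 | P4 8-20 |
Completion: P1=2  P2=8  P3=5  P4=20
Turnaround (C−A): P1=2  P2=6  P3=2  P4=15
Waiting times: P1=0, P2=2, P3=0, P4=3
Average waiting = (0+2+0+3) / 4 = 5/4 = 1.25

1.25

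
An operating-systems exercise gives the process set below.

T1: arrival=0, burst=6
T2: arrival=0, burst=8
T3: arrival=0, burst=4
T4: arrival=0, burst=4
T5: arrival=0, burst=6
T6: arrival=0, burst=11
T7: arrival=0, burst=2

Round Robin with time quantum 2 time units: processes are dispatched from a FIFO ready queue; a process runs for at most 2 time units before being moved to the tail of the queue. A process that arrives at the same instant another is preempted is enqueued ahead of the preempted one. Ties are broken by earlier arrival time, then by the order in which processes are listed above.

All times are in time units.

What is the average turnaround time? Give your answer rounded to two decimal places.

27.57

Gantt: | T1 0-2 | T2 2-4 | T3 4-6 | T4 6-8 | T5 8-10 | T6 10-12 | T7 12-14 | T1 14-16 | T2 16-18 | T3 18-20 | T4 20-22 | T5 22-24 | T6 24-26 | T1 26-28 | T2 28-30 | T5 30-32 | T6 32-34 | T2 34-36 | T6 36-41 |
Completion: T1=28  T2=36  T3=20  T4=22  T5=32  T6=41  T7=14
Turnaround times: T1=28, T2=36, T3=20, T4=22, T5=32, T6=41, T7=14
Average turnaround = (28+36+20+22+32+41+14) / 7 = 193/7 = 27.57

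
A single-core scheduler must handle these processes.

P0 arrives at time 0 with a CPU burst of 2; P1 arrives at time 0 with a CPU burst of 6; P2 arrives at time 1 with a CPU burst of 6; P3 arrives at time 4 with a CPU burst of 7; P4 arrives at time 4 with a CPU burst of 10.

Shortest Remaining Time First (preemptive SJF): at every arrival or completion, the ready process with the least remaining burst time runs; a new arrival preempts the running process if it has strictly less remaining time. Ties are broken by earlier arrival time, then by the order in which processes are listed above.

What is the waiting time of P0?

0

Schedule: | P0 0-2 | P1 2-8 | P2 8-14 | P3 14-21 | P4 21-31 |
Completion: P0=2  P1=8  P2=14  P3=21  P4=31
Turnaround (C−A): P0=2  P1=8  P2=13  P3=17  P4=27
Waiting(P0) = turnaround − burst = 2 − 2 = 0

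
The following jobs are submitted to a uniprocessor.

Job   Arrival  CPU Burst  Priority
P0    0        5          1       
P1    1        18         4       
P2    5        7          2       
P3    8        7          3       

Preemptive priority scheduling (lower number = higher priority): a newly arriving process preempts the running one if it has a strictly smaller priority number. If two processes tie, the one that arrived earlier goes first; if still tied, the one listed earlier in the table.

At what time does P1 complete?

37

Timeline: | P0 0-5 | P2 5-12 | P3 12-19 | P1 19-37 |
Completion: P0=5  P1=37  P2=12  P3=19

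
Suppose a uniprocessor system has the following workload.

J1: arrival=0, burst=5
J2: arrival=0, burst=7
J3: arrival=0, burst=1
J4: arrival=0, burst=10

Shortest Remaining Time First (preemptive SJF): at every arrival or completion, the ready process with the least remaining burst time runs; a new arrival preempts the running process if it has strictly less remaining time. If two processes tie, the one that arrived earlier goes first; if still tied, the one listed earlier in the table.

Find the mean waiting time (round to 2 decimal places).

Timeline: | J3 0-1 | J1 1-6 | J2 6-13 | J4 13-23 |
Completion: J1=6  J2=13  J3=1  J4=23
Turnaround (C−A): J1=6  J2=13  J3=1  J4=23
Waiting times: J1=1, J2=6, J3=0, J4=13
Average waiting = (1+6+0+13) / 4 = 20/4 = 5.00

5.00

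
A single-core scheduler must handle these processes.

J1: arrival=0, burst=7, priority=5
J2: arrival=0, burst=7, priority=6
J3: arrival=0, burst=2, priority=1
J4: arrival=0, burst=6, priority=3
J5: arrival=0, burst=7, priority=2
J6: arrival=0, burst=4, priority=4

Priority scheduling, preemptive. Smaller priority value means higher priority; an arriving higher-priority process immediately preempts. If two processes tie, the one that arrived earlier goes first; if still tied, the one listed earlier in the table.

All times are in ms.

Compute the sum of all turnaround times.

104

Gantt: | J3 0-2 | J5 2-9 | J4 9-15 | J6 15-19 | J1 19-26 | J2 26-33 |
Completion: J1=26  J2=33  J3=2  J4=15  J5=9  J6=19
Turnaround = completion − arrival: J1=26, J2=33, J3=2, J4=15, J5=9, J6=19
Total turnaround = 26 + 33 + 2 + 15 + 9 + 19 = 104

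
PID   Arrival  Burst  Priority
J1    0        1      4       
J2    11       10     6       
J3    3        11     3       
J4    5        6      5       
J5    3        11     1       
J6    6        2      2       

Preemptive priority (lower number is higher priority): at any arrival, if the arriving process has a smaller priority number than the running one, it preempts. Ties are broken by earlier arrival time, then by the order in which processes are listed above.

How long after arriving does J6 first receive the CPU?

8

Gantt: | J1 0-1 | idle 1-3 | J5 3-14 | J6 14-16 | J3 16-27 | J4 27-33 | J2 33-43 |
Completion: J1=1  J2=43  J3=27  J4=33  J5=14  J6=16
Response(J6) = first start − arrival = 14 − 6 = 8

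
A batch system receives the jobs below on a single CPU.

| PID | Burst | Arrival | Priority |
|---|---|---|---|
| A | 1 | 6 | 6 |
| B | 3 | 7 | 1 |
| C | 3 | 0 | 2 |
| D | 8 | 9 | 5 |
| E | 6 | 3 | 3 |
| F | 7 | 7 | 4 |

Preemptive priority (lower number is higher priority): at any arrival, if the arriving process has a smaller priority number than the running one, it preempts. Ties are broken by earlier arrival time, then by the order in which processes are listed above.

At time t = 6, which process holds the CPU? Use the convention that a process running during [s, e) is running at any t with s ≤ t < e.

E

Timeline: | C 0-3 | E 3-7 | B 7-10 | E 10-12 | F 12-19 | D 19-27 | A 27-28 |
Completion: A=28  B=10  C=3  D=27  E=12  F=19
Turnaround (C−A): A=22  B=3  C=3  D=18  E=9  F=12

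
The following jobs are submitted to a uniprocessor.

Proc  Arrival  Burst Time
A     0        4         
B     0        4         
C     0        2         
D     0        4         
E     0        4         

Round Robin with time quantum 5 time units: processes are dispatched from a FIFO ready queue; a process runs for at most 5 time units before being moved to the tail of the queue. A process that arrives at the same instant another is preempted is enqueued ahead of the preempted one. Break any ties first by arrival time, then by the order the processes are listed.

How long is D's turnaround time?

Timeline: | A 0-4 | B 4-8 | C 8-10 | D 10-14 | E 14-18 |
Completion: A=4  B=8  C=10  D=14  E=18
Turnaround (C−A): A=4  B=8  C=10  D=14  E=18
Turnaround(D) = completion − arrival = 14 − 0 = 14

14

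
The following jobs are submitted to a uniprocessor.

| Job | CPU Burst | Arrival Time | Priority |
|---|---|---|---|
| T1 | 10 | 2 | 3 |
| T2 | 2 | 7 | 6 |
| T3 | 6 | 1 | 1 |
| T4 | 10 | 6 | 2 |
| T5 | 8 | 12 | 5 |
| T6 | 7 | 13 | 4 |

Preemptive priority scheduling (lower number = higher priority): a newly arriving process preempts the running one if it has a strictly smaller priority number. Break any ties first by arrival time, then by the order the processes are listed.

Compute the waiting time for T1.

Gantt: | idle 0-1 | T3 1-7 | T4 7-17 | T1 17-27 | T6 27-34 | T5 34-42 | T2 42-44 |
Completion: T1=27  T2=44  T3=7  T4=17  T5=42  T6=34
Turnaround (C−A): T1=25  T2=37  T3=6  T4=11  T5=30  T6=21
Waiting(T1) = turnaround − burst = 25 − 10 = 15

15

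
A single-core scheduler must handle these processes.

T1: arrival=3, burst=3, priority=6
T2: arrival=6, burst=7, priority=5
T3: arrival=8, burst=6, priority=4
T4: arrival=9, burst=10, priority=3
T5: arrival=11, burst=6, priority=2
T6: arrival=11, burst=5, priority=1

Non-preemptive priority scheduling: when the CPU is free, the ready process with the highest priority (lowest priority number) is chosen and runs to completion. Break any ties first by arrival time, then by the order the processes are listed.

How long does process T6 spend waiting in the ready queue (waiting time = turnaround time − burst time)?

2

Timeline: | idle 0-3 | T1 3-6 | T2 6-13 | T6 13-18 | T5 18-24 | T4 24-34 | T3 34-40 |
Completion: T1=6  T2=13  T3=40  T4=34  T5=24  T6=18
Waiting(T6) = turnaround − burst = 7 − 5 = 2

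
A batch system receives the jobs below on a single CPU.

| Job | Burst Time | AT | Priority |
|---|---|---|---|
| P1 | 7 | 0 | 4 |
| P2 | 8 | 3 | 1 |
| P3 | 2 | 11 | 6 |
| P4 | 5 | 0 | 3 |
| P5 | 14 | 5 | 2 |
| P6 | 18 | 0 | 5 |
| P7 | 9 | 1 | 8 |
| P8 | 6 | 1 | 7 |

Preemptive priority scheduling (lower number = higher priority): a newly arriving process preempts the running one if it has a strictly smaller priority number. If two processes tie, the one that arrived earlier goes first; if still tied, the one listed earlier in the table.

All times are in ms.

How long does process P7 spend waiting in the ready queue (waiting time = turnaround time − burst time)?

Gantt: | P4 0-3 | P2 3-11 | P5 11-25 | P4 25-27 | P1 27-34 | P6 34-52 | P3 52-54 | P8 54-60 | P7 60-69 |
Completion: P1=34  P2=11  P3=54  P4=27  P5=25  P6=52  P7=69  P8=60
Turnaround (C−A): P1=34  P2=8  P3=43  P4=27  P5=20  P6=52  P7=68  P8=59
Waiting(P7) = turnaround − burst = 68 − 9 = 59

59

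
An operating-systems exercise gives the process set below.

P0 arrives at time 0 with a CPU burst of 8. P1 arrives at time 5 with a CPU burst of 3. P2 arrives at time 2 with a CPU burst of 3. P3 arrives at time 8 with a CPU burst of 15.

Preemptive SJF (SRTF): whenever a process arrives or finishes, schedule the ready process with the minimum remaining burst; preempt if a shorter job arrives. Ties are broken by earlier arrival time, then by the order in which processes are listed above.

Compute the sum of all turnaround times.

Timeline: | P0 0-2 | P2 2-5 | P1 5-8 | P0 8-14 | P3 14-29 |
Completion: P0=14  P1=8  P2=5  P3=29
Turnaround (C−A): P0=14  P1=3  P2=3  P3=21
Turnaround = completion − arrival: P0=14, P1=3, P2=3, P3=21
Total turnaround = 14 + 3 + 3 + 21 = 41

41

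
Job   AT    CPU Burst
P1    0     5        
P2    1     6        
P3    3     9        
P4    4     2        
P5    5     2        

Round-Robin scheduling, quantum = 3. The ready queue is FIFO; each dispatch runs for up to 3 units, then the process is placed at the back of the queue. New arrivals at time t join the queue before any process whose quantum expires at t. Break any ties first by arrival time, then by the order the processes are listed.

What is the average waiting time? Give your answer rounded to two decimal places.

Timeline: | P1 0-3 | P2 3-6 | P3 6-9 | P1 9-11 | P4 11-13 | P5 13-15 | P2 15-18 | P3 18-24 |
Completion: P1=11  P2=18  P3=24  P4=13  P5=15
Waiting times: P1=6, P2=11, P3=12, P4=7, P5=8
Average waiting = (6+11+12+7+8) / 5 = 44/5 = 8.80

8.80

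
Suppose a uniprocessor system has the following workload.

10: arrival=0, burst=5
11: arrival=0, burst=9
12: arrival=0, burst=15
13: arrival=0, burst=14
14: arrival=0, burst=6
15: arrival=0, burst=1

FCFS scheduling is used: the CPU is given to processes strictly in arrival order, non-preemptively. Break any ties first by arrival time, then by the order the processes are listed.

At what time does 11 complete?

14

Timeline: | 10 0-5 | 11 5-14 | 12 14-29 | 13 29-43 | 14 43-49 | 15 49-50 |
Completion: 10=5  11=14  12=29  13=43  14=49  15=50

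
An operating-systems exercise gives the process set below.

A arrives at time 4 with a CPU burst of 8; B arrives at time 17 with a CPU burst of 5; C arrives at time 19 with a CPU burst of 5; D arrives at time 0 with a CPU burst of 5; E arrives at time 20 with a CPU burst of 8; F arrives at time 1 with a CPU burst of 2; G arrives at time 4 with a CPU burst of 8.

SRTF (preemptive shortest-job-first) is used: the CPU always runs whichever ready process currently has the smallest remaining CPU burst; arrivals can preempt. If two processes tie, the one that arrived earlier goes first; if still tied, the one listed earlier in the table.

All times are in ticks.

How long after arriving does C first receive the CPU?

3

Schedule: | D 0-1 | F 1-3 | D 3-7 | A 7-15 | G 15-17 | B 17-22 | C 22-27 | G 27-33 | E 33-41 |
Completion: A=15  B=22  C=27  D=7  E=41  F=3  G=33
Response(C) = first start − arrival = 22 − 19 = 3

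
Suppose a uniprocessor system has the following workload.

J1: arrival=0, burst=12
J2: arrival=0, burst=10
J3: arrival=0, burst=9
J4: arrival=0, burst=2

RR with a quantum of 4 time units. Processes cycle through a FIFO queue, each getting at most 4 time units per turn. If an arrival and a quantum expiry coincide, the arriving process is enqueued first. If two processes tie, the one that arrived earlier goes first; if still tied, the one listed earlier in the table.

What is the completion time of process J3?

Gantt: | J1 0-4 | J2 4-8 | J3 8-12 | J4 12-14 | J1 14-18 | J2 18-22 | J3 22-26 | J1 26-30 | J2 30-32 | J3 32-33 |
Completion: J1=30  J2=32  J3=33  J4=14

33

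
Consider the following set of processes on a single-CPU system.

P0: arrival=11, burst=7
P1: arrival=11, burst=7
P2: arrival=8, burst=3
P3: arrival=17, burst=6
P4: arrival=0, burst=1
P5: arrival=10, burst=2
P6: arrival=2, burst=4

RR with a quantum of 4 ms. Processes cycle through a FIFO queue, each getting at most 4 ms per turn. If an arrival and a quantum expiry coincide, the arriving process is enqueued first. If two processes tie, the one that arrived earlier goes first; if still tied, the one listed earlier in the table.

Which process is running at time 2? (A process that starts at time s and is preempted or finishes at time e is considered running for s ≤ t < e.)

P6

Timeline: | P4 0-1 | idle 1-2 | P6 2-6 | idle 6-8 | P2 8-11 | P5 11-13 | P0 13-17 | P1 17-21 | P3 21-25 | P0 25-28 | P1 28-31 | P3 31-33 |
Completion: P0=28  P1=31  P2=11  P3=33  P4=1  P5=13  P6=6
Turnaround (C−A): P0=17  P1=20  P2=3  P3=16  P4=1  P5=3  P6=4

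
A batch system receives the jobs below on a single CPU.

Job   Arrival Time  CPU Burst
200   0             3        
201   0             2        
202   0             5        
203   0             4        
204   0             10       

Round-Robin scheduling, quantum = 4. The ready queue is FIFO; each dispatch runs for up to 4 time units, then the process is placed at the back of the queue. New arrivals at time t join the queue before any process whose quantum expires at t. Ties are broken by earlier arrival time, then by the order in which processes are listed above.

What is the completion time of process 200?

Gantt: | 200 0-3 | 201 3-5 | 202 5-9 | 203 9-13 | 204 13-17 | 202 17-18 | 204 18-24 |
Completion: 200=3  201=5  202=18  203=13  204=24
Turnaround (C−A): 200=3  201=5  202=18  203=13  204=24

3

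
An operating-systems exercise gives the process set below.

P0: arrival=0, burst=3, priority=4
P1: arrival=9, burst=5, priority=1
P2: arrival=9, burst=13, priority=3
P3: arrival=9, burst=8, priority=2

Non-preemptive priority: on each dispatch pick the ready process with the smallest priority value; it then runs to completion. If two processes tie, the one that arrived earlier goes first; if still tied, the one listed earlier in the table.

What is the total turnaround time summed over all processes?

Gantt: | P0 0-3 | idle 3-9 | P1 9-14 | P3 14-22 | P2 22-35 |
Completion: P0=3  P1=14  P2=35  P3=22
Turnaround = completion − arrival: P0=3, P1=5, P2=26, P3=13
Total turnaround = 3 + 5 + 26 + 13 = 47

47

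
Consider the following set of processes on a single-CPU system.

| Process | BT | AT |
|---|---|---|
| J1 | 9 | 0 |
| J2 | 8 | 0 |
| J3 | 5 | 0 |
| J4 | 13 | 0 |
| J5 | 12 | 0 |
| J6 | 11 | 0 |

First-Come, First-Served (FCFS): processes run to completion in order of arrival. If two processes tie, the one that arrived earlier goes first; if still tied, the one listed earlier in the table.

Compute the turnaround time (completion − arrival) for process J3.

Gantt: | J1 0-9 | J2 9-17 | J3 17-22 | J4 22-35 | J5 35-47 | J6 47-58 |
Completion: J1=9  J2=17  J3=22  J4=35  J5=47  J6=58
Turnaround(J3) = completion − arrival = 22 − 0 = 22

22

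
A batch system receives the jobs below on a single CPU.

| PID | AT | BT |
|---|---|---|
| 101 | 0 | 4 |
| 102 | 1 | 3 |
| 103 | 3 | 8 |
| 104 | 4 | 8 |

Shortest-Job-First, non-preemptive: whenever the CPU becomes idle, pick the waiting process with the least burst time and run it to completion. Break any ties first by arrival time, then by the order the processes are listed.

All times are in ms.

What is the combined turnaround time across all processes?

Gantt: | 101 0-4 | 102 4-7 | 103 7-15 | 104 15-23 |
Completion: 101=4  102=7  103=15  104=23
Turnaround (C−A): 101=4  102=6  103=12  104=19
Turnaround = completion − arrival: 101=4, 102=6, 103=12, 104=19
Total turnaround = 4 + 6 + 12 + 19 = 41

41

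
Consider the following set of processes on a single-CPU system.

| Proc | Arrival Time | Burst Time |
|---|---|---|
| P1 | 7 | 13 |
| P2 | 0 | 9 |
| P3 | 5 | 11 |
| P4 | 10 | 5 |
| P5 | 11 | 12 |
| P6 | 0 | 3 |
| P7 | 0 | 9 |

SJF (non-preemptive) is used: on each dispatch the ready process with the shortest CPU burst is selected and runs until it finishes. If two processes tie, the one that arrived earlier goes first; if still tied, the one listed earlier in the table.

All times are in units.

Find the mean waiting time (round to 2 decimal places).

15.86

Schedule: | P6 0-3 | P2 3-12 | P4 12-17 | P7 17-26 | P3 26-37 | P5 37-49 | P1 49-62 |
Completion: P1=62  P2=12  P3=37  P4=17  P5=49  P6=3  P7=26
Turnaround (C−A): P1=55  P2=12  P3=32  P4=7  P5=38  P6=3  P7=26
Waiting times: P1=42, P2=3, P3=21, P4=2, P5=26, P6=0, P7=17
Average waiting = (42+3+21+2+26+0+17) / 7 = 111/7 = 15.86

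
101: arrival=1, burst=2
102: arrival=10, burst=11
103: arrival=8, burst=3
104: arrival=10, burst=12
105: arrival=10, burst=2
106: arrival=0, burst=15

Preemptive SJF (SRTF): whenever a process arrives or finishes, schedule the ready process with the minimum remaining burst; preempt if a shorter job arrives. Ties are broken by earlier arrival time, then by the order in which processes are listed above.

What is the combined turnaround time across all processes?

88

Schedule: | 106 0-1 | 101 1-3 | 106 3-8 | 103 8-11 | 105 11-13 | 106 13-22 | 102 22-33 | 104 33-45 |
Completion: 101=3  102=33  103=11  104=45  105=13  106=22
Turnaround = completion − arrival: 101=2, 102=23, 103=3, 104=35, 105=3, 106=22
Total turnaround = 2 + 23 + 3 + 35 + 3 + 22 = 88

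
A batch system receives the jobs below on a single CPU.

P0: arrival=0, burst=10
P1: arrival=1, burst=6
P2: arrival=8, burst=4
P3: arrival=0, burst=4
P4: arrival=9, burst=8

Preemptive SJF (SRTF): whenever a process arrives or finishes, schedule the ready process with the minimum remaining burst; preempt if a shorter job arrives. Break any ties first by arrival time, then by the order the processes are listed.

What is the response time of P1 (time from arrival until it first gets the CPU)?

Timeline: | P3 0-4 | P1 4-10 | P2 10-14 | P4 14-22 | P0 22-32 |
Completion: P0=32  P1=10  P2=14  P3=4  P4=22
Turnaround (C−A): P0=32  P1=9  P2=6  P3=4  P4=13
Response(P1) = first start − arrival = 4 − 1 = 3

3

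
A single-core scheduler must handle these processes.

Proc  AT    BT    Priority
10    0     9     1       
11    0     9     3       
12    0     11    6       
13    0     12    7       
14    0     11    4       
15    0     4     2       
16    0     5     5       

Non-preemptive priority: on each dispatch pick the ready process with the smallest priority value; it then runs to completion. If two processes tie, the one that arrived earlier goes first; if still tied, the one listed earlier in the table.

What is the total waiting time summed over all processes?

164

Timeline: | 10 0-9 | 15 9-13 | 11 13-22 | 14 22-33 | 16 33-38 | 12 38-49 | 13 49-61 |
Completion: 10=9  11=22  12=49  13=61  14=33  15=13  16=38
Turnaround (C−A): 10=9  11=22  12=49  13=61  14=33  15=13  16=38
Waiting = turnaround − burst: 10=0, 11=13, 12=38, 13=49, 14=22, 15=9, 16=33
Total waiting = 0 + 13 + 38 + 49 + 22 + 9 + 33 = 164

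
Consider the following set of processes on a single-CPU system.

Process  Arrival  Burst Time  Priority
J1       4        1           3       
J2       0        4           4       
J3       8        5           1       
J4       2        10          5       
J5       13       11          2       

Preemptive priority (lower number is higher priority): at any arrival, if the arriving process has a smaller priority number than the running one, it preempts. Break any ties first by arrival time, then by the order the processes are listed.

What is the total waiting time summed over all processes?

Gantt: | J2 0-4 | J1 4-5 | J4 5-8 | J3 8-13 | J5 13-24 | J4 24-31 |
Completion: J1=5  J2=4  J3=13  J4=31  J5=24
Turnaround (C−A): J1=1  J2=4  J3=5  J4=29  J5=11
Waiting = turnaround − burst: J1=0, J2=0, J3=0, J4=19, J5=0
Total waiting = 0 + 0 + 0 + 19 + 0 = 19

19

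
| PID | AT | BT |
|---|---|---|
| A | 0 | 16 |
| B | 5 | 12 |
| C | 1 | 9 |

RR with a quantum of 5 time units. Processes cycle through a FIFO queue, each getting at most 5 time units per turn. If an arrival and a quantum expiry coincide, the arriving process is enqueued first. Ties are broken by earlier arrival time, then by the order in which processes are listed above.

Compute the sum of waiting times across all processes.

54

Gantt: | A 0-5 | C 5-10 | B 10-15 | A 15-20 | C 20-24 | B 24-29 | A 29-34 | B 34-36 | A 36-37 |
Completion: A=37  B=36  C=24
Waiting = turnaround − burst: A=21, B=19, C=14
Total waiting = 21 + 19 + 14 = 54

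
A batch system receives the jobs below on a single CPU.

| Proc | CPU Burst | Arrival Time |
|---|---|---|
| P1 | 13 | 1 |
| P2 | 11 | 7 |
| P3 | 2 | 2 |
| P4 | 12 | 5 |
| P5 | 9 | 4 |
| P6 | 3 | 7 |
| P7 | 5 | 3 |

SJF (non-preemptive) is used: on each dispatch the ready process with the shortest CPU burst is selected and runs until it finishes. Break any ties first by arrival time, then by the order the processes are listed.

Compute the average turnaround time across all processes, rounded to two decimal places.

Schedule: | idle 0-1 | P1 1-14 | P3 14-16 | P6 16-19 | P7 19-24 | P5 24-33 | P2 33-44 | P4 44-56 |
Completion: P1=14  P2=44  P3=16  P4=56  P5=33  P6=19  P7=24
Turnaround (C−A): P1=13  P2=37  P3=14  P4=51  P5=29  P6=12  P7=21
Turnaround times: P1=13, P2=37, P3=14, P4=51, P5=29, P6=12, P7=21
Average turnaround = (13+37+14+51+29+12+21) / 7 = 177/7 = 25.29

25.29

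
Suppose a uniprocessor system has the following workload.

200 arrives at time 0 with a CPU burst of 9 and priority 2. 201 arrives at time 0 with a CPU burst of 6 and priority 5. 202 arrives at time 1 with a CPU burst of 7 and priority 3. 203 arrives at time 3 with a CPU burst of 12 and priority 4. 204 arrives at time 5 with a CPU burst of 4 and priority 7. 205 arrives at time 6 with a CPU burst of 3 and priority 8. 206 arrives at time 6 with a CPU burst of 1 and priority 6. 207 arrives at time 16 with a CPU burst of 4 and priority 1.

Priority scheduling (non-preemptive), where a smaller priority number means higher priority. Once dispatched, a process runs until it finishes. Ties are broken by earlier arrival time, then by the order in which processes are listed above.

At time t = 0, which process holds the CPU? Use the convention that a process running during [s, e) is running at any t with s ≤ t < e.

200

Timeline: | 200 0-9 | 202 9-16 | 207 16-20 | 203 20-32 | 201 32-38 | 206 38-39 | 204 39-43 | 205 43-46 |
Completion: 200=9  201=38  202=16  203=32  204=43  205=46  206=39  207=20
Turnaround (C−A): 200=9  201=38  202=15  203=29  204=38  205=40  206=33  207=4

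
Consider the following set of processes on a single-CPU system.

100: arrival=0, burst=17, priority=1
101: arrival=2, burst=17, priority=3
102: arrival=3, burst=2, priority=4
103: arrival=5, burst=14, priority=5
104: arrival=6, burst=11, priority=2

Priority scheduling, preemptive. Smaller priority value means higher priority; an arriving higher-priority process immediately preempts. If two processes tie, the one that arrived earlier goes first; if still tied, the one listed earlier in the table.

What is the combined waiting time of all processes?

121

Gantt: | 100 0-17 | 104 17-28 | 101 28-45 | 102 45-47 | 103 47-61 |
Completion: 100=17  101=45  102=47  103=61  104=28
Turnaround (C−A): 100=17  101=43  102=44  103=56  104=22
Waiting = turnaround − burst: 100=0, 101=26, 102=42, 103=42, 104=11
Total waiting = 0 + 26 + 42 + 42 + 11 = 121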